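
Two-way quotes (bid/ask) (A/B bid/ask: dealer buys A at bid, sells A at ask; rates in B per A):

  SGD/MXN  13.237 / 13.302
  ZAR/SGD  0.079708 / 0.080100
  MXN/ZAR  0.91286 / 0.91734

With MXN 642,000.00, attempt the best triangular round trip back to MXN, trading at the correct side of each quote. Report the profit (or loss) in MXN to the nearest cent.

Best loop MXN → SGD → ZAR → MXN:
MXN 642,000.00 ÷ 13.302 (buy SGD at ask) = SGD 48,263.42
SGD 48,263.42 ÷ 0.080100 (buy ZAR at ask) = ZAR 602,539.56
ZAR 602,539.56 ÷ 0.91734 (buy MXN at ask) = MXN 656,833.41

Net profit: MXN 14,833.41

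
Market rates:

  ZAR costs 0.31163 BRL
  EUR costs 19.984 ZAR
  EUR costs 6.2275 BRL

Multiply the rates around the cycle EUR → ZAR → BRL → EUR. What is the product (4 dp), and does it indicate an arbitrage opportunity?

Around EUR → ZAR → BRL → EUR: 1 × 19.984 × 0.31163 ÷ 6.2275 = 1.000018
Product ≈ 1 (deviation 0.002%, within rounding noise).

1.0000 (no arbitrage)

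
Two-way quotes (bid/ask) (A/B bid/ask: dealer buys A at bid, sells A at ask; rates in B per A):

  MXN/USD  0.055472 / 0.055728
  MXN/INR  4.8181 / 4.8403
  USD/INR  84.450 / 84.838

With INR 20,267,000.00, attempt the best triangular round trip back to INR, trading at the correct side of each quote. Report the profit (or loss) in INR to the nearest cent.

Best loop INR → USD → MXN → INR:
INR 20,267,000.00 ÷ 84.838 (buy USD at ask) = USD 238,890.59
USD 238,890.59 ÷ 0.055728 (buy MXN at ask) = MXN 4,286,724.65
MXN 4,286,724.65 × 4.8181 (sell MXN at bid) = INR 20,653,868.05

Net profit: INR 386,868.05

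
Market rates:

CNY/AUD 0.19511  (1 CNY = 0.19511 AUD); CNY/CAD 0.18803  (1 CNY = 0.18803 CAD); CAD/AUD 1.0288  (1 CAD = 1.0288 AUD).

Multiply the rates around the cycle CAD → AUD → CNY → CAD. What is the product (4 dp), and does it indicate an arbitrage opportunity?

0.9915 (arbitrage exists)

Around CAD → AUD → CNY → CAD: 1 × 1.0288 ÷ 0.19511 × 0.18803 = 0.991468
Product < 1; profitable direction is CAD → CNY → AUD → CAD.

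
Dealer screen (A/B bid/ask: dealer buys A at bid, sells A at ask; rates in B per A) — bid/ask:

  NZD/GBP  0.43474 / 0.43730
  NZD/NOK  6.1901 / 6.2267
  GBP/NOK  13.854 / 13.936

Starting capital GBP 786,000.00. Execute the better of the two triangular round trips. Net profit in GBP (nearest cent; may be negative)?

Best loop GBP → NZD → NOK → GBP:
GBP 786,000.00 ÷ 0.43730 (buy NZD at ask) = NZD 1,797,393.09
NZD 1,797,393.09 × 6.1901 (sell NZD at bid) = NOK 11,126,042.99
NOK 11,126,042.99 ÷ 13.936 (buy GBP at ask) = GBP 798,367.03

Net profit: GBP 12,367.03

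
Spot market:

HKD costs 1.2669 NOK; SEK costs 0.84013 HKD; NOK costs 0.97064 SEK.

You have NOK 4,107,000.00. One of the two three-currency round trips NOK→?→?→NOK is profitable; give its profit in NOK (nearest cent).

Profit: NOK 135,987.15

Profitable loop is NOK → SEK → HKD → NOK:
NOK 4,107,000.00 × 0.97064 = SEK 3,986,418.48
SEK 3,986,418.48 × 0.84013 = HKD 3,349,109.76
HKD 3,349,109.76 × 1.2669 = NOK 4,242,987.15
Profit = NOK 4,242,987.15 − NOK 4,107,000.00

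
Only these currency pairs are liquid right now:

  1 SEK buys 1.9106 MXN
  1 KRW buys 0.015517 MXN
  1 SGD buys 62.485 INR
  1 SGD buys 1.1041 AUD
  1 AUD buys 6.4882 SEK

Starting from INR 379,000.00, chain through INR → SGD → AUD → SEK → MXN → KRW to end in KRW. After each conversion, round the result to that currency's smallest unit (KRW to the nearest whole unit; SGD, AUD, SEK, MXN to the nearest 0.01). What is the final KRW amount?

INR 379,000.00 ÷ 62.485 = SGD 6,065.46
SGD 6,065.46 × 1.1041 = AUD 6,696.87
AUD 6,696.87 × 6.4882 = SEK 43,450.63
SEK 43,450.63 × 1.9106 = MXN 83,016.77
MXN 83,016.77 ÷ 0.015517 = KRW 5,350,053

KRW 5,350,053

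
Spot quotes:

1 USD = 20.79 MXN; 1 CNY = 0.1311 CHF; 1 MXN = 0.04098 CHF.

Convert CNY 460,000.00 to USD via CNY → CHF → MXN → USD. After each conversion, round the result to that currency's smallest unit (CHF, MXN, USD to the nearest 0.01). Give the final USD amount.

CNY 460,000.00 × 0.1311 = CHF 60,306.00
CHF 60,306.00 ÷ 0.04098 = MXN 1,471,595.90
MXN 1,471,595.90 ÷ 20.79 = USD 70,783.83

USD 70,783.83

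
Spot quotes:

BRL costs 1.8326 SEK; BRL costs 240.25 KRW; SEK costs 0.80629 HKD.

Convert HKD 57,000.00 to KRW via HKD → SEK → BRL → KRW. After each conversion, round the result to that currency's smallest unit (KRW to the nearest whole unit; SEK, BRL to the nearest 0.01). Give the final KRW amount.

KRW 9,267,858

HKD 57,000.00 ÷ 0.80629 = SEK 70,694.17
SEK 70,694.17 ÷ 1.8326 = BRL 38,575.89
BRL 38,575.89 × 240.25 = KRW 9,267,858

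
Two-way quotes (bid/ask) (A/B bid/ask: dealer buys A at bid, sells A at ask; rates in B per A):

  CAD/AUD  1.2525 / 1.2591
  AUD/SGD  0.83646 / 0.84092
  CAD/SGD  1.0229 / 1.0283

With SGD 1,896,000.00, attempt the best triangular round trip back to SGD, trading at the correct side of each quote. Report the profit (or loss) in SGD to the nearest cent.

Net profit: SGD 35,707.69

Best loop SGD → CAD → AUD → SGD:
SGD 1,896,000.00 ÷ 1.0283 (buy CAD at ask) = CAD 1,843,819.90
CAD 1,843,819.90 × 1.2525 (sell CAD at bid) = AUD 2,309,384.42
AUD 2,309,384.42 × 0.83646 (sell AUD at bid) = SGD 1,931,707.69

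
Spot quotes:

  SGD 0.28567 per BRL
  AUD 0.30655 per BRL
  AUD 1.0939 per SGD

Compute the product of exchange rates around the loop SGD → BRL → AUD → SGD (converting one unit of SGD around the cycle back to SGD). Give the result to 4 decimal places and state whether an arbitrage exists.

0.9810 (arbitrage exists)

Around SGD → BRL → AUD → SGD: 1 ÷ 0.28567 × 0.30655 ÷ 1.0939 = 0.980978
Product < 1; profitable direction is SGD → AUD → BRL → SGD.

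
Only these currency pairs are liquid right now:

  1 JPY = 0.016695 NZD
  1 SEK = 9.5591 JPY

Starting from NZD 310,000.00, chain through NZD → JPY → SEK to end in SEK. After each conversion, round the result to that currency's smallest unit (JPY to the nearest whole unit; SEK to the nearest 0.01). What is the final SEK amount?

SEK 1,942,487.68

NZD 310,000.00 ÷ 0.016695 = JPY 18,568,434
JPY 18,568,434 ÷ 9.5591 = SEK 1,942,487.68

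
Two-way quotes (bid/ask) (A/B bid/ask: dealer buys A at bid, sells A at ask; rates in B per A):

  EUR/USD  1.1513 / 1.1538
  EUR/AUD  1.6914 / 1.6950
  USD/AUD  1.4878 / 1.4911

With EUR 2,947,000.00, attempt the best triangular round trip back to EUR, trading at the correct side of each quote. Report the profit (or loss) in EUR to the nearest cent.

Net profit: EUR 31,128.91

Best loop EUR → USD → AUD → EUR:
EUR 2,947,000.00 × 1.1513 (sell EUR at bid) = USD 3,392,881.10
USD 3,392,881.10 × 1.4878 (sell USD at bid) = AUD 5,047,928.50
AUD 5,047,928.50 ÷ 1.6950 (buy EUR at ask) = EUR 2,978,128.91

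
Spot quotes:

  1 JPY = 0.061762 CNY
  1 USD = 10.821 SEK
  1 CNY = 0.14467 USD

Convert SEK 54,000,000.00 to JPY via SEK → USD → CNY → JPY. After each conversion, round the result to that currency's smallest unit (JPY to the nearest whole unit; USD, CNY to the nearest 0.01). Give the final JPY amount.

SEK 54,000,000.00 ÷ 10.821 = USD 4,990,296.65
USD 4,990,296.65 ÷ 0.14467 = CNY 34,494,343.33
CNY 34,494,343.33 ÷ 0.061762 = JPY 558,504,312

JPY 558,504,312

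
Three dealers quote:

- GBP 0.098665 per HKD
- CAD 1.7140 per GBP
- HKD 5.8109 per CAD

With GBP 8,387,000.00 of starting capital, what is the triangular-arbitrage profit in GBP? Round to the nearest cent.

Profit: GBP 147,720.51

Profitable loop is GBP → HKD → CAD → GBP:
GBP 8,387,000.00 ÷ 0.098665 = HKD 85,004,814.27
HKD 85,004,814.27 ÷ 5.8109 = CAD 14,628,510.95
CAD 14,628,510.95 ÷ 1.7140 = GBP 8,534,720.51
Profit = GBP 8,534,720.51 − GBP 8,387,000.00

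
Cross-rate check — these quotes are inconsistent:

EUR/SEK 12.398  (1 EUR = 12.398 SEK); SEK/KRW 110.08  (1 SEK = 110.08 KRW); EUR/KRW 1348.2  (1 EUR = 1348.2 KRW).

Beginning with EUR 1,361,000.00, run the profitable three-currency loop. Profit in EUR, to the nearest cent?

Profitable loop is EUR → SEK → KRW → EUR:
EUR 1,361,000.00 × 12.398 = SEK 16,873,678.00
SEK 16,873,678.00 × 110.08 = KRW 1,857,454,474
KRW 1,857,454,474 ÷ 1348.2 = EUR 1,377,729.18
Profit = EUR 1,377,729.18 − EUR 1,361,000.00

Profit: EUR 16,729.18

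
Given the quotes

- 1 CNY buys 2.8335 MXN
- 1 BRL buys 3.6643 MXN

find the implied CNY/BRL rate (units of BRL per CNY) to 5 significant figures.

CNY/BRL = 0.77327

1 CNY × 2.8335 = 2.8335 MXN
2.8335 MXN ÷ 3.6643 = 0.773272 BRL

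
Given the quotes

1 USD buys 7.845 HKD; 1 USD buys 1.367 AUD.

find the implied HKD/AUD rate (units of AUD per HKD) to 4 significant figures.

1 HKD ÷ 7.845 = 0.12747 USD
0.12747 USD × 1.367 = 0.174251 AUD

HKD/AUD = 0.1743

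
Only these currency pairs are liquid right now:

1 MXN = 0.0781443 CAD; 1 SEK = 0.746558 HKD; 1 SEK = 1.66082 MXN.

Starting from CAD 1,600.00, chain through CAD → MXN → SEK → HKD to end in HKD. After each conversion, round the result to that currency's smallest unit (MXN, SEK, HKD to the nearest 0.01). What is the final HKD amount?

HKD 9,203.72

CAD 1,600.00 ÷ 0.0781443 = MXN 20,474.94
MXN 20,474.94 ÷ 1.66082 = SEK 12,328.21
SEK 12,328.21 × 0.746558 = HKD 9,203.72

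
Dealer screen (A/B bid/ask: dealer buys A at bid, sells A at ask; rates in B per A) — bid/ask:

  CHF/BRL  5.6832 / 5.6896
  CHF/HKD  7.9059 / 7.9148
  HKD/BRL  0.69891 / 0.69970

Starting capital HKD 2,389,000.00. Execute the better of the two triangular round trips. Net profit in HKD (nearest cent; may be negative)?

Best loop HKD → CHF → BRL → HKD:
HKD 2,389,000.00 ÷ 7.9148 (buy CHF at ask) = CHF 301,839.59
CHF 301,839.59 × 5.6832 (sell CHF at bid) = BRL 1,715,414.77
BRL 1,715,414.77 ÷ 0.69970 (buy HKD at ask) = HKD 2,451,643.23

Net profit: HKD 62,643.23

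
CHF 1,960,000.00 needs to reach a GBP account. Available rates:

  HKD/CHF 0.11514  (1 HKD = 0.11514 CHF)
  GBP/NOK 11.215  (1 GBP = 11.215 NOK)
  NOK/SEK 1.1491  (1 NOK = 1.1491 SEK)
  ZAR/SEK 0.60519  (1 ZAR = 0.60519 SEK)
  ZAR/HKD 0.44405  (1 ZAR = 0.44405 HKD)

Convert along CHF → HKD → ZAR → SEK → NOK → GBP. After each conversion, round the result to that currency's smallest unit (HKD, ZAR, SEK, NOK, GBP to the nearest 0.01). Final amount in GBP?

CHF 1,960,000.00 ÷ 0.11514 = HKD 17,022,754.91
HKD 17,022,754.91 ÷ 0.44405 = ZAR 38,335,221.06
ZAR 38,335,221.06 × 0.60519 = SEK 23,200,092.43
SEK 23,200,092.43 ÷ 1.1491 = NOK 20,189,794.13
NOK 20,189,794.13 ÷ 11.215 = GBP 1,800,249.14

GBP 1,800,249.14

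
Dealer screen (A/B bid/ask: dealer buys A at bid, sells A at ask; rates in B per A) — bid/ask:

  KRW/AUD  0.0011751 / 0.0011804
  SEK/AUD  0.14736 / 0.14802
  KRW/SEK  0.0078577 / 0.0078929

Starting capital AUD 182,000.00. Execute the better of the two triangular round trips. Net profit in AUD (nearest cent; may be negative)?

Best loop AUD → SEK → KRW → AUD:
AUD 182,000.00 ÷ 0.14802 (buy SEK at ask) = SEK 1,229,563.57
SEK 1,229,563.57 ÷ 0.0078929 (buy KRW at ask) = KRW 155,780,964
KRW 155,780,964 × 0.0011751 (sell KRW at bid) = AUD 183,058.21

Net profit: AUD 1,058.21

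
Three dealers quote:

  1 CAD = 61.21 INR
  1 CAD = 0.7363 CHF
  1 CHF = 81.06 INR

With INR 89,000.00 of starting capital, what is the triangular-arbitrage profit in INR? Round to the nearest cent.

Profitable loop is INR → CHF → CAD → INR:
INR 89,000.00 ÷ 81.06 = CHF 1,097.95
CHF 1,097.95 ÷ 0.7363 = CAD 1,491.17
CAD 1,491.17 × 61.21 = INR 91,274.82
Profit = INR 91,274.82 − INR 89,000.00

Profit: INR 2,274.82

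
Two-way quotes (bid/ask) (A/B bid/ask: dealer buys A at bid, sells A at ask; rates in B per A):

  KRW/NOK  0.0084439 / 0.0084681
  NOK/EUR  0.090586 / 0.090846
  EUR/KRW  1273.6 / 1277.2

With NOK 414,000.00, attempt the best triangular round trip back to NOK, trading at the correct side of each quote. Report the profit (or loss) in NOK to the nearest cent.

Net profit: NOK 7,356.45

Best loop NOK → KRW → EUR → NOK:
NOK 414,000.00 ÷ 0.0084681 (buy KRW at ask) = KRW 48,889,361
KRW 48,889,361 ÷ 1277.2 (buy EUR at ask) = EUR 38,278.55
EUR 38,278.55 ÷ 0.090846 (buy NOK at ask) = NOK 421,356.45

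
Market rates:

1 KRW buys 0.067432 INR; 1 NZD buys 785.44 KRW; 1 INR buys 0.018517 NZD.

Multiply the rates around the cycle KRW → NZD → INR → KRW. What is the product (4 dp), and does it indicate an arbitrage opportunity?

1.0196 (arbitrage exists)

Around KRW → NZD → INR → KRW: 1 ÷ 785.44 ÷ 0.018517 ÷ 0.067432 = 1.019648
Product > 1; profitable direction is KRW → NZD → INR → KRW.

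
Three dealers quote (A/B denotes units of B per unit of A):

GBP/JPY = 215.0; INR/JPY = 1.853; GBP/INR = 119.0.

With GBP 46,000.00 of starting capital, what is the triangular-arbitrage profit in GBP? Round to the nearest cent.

Profitable loop is GBP → INR → JPY → GBP:
GBP 46,000.00 × 119.0 = INR 5,474,000.00
INR 5,474,000.00 × 1.853 = JPY 10,143,322
JPY 10,143,322 ÷ 215.0 = GBP 47,178.24
Profit = GBP 47,178.24 − GBP 46,000.00

Profit: GBP 1,178.24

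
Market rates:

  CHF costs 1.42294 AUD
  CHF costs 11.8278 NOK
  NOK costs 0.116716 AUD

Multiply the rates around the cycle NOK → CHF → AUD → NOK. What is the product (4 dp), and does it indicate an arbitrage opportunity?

1.0307 (arbitrage exists)

Around NOK → CHF → AUD → NOK: 1 ÷ 11.8278 × 1.42294 ÷ 0.116716 = 1.030747
Product > 1; profitable direction is NOK → CHF → AUD → NOK.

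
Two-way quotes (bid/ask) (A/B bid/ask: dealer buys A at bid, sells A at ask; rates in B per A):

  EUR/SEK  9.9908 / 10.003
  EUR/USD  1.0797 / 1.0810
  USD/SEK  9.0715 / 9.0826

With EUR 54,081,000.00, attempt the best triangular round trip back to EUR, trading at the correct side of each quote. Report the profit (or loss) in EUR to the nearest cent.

Net profit: EUR 950,214.37

Best loop EUR → SEK → USD → EUR:
EUR 54,081,000.00 × 9.9908 (sell EUR at bid) = SEK 540,312,454.80
SEK 540,312,454.80 ÷ 9.0826 (buy USD at ask) = USD 59,488,742.74
USD 59,488,742.74 ÷ 1.0810 (buy EUR at ask) = EUR 55,031,214.37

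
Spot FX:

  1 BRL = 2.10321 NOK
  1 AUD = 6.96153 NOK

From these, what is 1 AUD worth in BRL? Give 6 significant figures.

1 AUD × 6.96153 = 6.96153 NOK
6.96153 NOK ÷ 2.10321 = 3.30995 BRL

AUD/BRL = 3.30995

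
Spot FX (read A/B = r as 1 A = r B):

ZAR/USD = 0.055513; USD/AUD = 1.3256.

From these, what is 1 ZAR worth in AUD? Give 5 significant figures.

1 ZAR × 0.055513 = 0.055513 USD
0.055513 USD × 1.3256 = 0.073588 AUD

ZAR/AUD = 0.073588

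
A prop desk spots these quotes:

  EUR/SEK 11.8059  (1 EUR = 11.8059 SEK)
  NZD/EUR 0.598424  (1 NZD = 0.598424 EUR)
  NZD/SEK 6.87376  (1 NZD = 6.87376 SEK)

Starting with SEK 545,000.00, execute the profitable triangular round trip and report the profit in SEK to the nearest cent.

Profitable loop is SEK → NZD → EUR → SEK:
SEK 545,000.00 ÷ 6.87376 = NZD 79,287.03
NZD 79,287.03 × 0.598424 = EUR 47,447.26
EUR 47,447.26 × 11.8059 = SEK 560,157.61
Profit = SEK 560,157.61 − SEK 545,000.00

Profit: SEK 15,157.61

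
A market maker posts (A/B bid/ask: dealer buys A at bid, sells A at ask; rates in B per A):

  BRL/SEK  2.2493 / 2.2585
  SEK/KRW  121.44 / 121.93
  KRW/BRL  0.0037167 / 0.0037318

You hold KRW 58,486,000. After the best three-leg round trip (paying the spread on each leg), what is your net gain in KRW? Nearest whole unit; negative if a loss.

Best loop KRW → BRL → SEK → KRW:
KRW 58,486,000 × 0.0037167 (sell KRW at bid) = BRL 217,374.92
BRL 217,374.92 × 2.2493 (sell BRL at bid) = SEK 488,941.40
SEK 488,941.40 × 121.44 (sell SEK at bid) = KRW 59,377,043

Net profit: KRW 891,043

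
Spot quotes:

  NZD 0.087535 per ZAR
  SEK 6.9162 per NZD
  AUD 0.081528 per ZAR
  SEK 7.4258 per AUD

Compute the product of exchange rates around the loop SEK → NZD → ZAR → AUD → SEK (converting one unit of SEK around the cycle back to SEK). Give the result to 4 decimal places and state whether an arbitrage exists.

1.0000 (no arbitrage)

Around SEK → NZD → ZAR → AUD → SEK: 1 ÷ 6.9162 ÷ 0.087535 × 0.081528 × 7.4258 = 1.000002
Product ≈ 1 (deviation 0.000%, within rounding noise).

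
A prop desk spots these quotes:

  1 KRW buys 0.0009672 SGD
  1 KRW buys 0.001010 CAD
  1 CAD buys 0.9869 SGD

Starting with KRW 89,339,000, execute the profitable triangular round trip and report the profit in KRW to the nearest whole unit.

Profitable loop is KRW → CAD → SGD → KRW:
KRW 89,339,000 × 0.001010 = CAD 90,232.39
CAD 90,232.39 × 0.9869 = SGD 89,050.35
SGD 89,050.35 ÷ 0.0009672 = KRW 92,070,250
Profit = KRW 92,070,250 − KRW 89,339,000

Profit: KRW 2,731,250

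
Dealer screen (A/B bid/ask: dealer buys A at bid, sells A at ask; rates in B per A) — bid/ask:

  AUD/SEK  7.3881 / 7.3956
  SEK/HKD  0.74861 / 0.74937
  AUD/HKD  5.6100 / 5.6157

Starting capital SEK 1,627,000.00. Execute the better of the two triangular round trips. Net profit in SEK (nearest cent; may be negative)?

Net profit: SEK 19,951.07

Best loop SEK → AUD → HKD → SEK:
SEK 1,627,000.00 ÷ 7.3956 (buy AUD at ask) = AUD 219,995.67
AUD 219,995.67 × 5.6100 (sell AUD at bid) = HKD 1,234,175.73
HKD 1,234,175.73 ÷ 0.74937 (buy SEK at ask) = SEK 1,646,951.07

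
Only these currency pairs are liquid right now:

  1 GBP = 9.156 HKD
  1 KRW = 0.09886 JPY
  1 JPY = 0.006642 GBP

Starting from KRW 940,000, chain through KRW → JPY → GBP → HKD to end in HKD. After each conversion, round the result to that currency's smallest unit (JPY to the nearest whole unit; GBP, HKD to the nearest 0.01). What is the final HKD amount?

KRW 940,000 × 0.09886 = JPY 92,928
JPY 92,928 × 0.006642 = GBP 617.23
GBP 617.23 × 9.156 = HKD 5,651.36

HKD 5,651.36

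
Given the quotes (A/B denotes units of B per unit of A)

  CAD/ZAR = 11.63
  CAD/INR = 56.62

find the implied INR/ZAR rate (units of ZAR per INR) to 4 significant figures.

INR/ZAR = 0.2054

1 INR ÷ 56.62 = 0.0176616 CAD
0.0176616 CAD × 11.63 = 0.205404 ZAR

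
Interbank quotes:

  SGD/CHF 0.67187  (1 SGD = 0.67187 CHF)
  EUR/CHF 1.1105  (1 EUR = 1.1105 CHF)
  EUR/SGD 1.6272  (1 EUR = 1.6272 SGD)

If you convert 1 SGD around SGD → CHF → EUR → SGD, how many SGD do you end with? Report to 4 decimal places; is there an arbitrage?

0.9845 (arbitrage exists)

Around SGD → CHF → EUR → SGD: 1 × 0.67187 ÷ 1.1105 × 1.6272 = 0.984482
Product < 1; profitable direction is SGD → EUR → CHF → SGD.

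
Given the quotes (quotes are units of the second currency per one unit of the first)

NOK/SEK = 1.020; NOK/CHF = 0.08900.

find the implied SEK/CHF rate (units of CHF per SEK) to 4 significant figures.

SEK/CHF = 0.08725

1 SEK ÷ 1.020 = 0.980392 NOK
0.980392 NOK × 0.08900 = 0.0872549 CHF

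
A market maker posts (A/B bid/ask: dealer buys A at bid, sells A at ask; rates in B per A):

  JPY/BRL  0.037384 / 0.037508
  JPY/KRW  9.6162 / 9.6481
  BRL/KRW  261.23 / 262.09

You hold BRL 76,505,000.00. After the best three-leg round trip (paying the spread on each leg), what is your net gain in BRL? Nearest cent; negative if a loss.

Best loop BRL → KRW → JPY → BRL:
BRL 76,505,000.00 × 261.23 (sell BRL at bid) = KRW 19,985,401,150
KRW 19,985,401,150 ÷ 9.6481 (buy JPY at ask) = JPY 2,071,433,873
JPY 2,071,433,873 × 0.037384 (sell JPY at bid) = BRL 77,438,483.91

Net profit: BRL 933,483.91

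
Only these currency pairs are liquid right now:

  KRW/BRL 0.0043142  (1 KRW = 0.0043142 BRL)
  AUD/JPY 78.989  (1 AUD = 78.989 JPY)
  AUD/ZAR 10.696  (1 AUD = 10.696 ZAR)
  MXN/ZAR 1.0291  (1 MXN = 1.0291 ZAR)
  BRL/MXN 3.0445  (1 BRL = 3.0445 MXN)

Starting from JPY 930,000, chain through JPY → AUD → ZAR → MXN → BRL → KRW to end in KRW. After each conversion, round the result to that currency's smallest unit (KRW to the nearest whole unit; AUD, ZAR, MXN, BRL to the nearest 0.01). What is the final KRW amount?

JPY 930,000 ÷ 78.989 = AUD 11,773.79
AUD 11,773.79 × 10.696 = ZAR 125,932.46
ZAR 125,932.46 ÷ 1.0291 = MXN 122,371.45
MXN 122,371.45 ÷ 3.0445 = BRL 40,194.27
BRL 40,194.27 ÷ 0.0043142 = KRW 9,316,738

KRW 9,316,738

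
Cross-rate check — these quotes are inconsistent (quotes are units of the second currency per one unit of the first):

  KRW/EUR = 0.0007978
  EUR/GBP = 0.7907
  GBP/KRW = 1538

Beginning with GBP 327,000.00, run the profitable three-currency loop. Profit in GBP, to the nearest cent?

Profitable loop is GBP → EUR → KRW → GBP:
GBP 327,000.00 ÷ 0.7907 = EUR 413,557.61
EUR 413,557.61 ÷ 0.0007978 = KRW 518,372,533
KRW 518,372,533 ÷ 1538 = GBP 337,043.26
Profit = GBP 337,043.26 − GBP 327,000.00

Profit: GBP 10,043.26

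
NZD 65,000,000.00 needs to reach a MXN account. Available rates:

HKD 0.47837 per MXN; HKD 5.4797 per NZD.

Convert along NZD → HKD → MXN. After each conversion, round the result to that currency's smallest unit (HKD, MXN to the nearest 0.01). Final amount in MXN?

NZD 65,000,000.00 × 5.4797 = HKD 356,180,500.00
HKD 356,180,500.00 ÷ 0.47837 = MXN 744,571,147.86

MXN 744,571,147.86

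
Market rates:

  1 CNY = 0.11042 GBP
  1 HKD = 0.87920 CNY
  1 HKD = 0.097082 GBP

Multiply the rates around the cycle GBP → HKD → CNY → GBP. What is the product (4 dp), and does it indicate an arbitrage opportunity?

1.0000 (no arbitrage)

Around GBP → HKD → CNY → GBP: 1 ÷ 0.097082 × 0.87920 × 0.11042 = 0.999992
Product ≈ 1 (deviation 0.001%, within rounding noise).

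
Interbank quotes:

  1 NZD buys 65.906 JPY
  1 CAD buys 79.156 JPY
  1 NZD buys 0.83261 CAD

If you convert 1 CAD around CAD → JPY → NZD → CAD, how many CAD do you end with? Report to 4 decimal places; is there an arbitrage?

Around CAD → JPY → NZD → CAD: 1 × 79.156 ÷ 65.906 × 0.83261 = 1.000001
Product ≈ 1 (deviation 0.000%, within rounding noise).

1.0000 (no arbitrage)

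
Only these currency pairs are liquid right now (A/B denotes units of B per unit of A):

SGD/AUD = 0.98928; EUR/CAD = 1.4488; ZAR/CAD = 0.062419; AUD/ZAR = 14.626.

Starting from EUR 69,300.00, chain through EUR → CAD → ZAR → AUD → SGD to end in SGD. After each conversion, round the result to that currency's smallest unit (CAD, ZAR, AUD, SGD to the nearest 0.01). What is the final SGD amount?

EUR 69,300.00 × 1.4488 = CAD 100,401.84
CAD 100,401.84 ÷ 0.062419 = ZAR 1,608,514.07
ZAR 1,608,514.07 ÷ 14.626 = AUD 109,976.35
AUD 109,976.35 ÷ 0.98928 = SGD 111,168.07

SGD 111,168.07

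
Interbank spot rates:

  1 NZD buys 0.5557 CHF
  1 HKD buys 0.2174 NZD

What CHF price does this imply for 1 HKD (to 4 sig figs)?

HKD/CHF = 0.1208

1 HKD × 0.2174 = 0.2174 NZD
0.2174 NZD × 0.5557 = 0.120809 CHF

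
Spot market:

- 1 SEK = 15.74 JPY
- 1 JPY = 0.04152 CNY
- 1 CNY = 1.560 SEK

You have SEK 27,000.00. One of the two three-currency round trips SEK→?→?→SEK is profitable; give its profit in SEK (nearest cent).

Profitable loop is SEK → JPY → CNY → SEK:
SEK 27,000.00 × 15.74 = JPY 424,980
JPY 424,980 × 0.04152 = CNY 17,645.17
CNY 17,645.17 × 1.560 = SEK 27,526.46
Profit = SEK 27,526.46 − SEK 27,000.00

Profit: SEK 526.46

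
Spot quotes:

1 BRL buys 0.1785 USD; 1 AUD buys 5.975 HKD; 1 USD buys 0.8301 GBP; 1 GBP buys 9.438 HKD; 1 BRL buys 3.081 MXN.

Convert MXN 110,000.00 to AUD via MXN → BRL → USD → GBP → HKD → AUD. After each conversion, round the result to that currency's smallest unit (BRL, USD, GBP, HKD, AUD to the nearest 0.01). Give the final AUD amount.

AUD 8,356.25

MXN 110,000.00 ÷ 3.081 = BRL 35,702.69
BRL 35,702.69 × 0.1785 = USD 6,372.93
USD 6,372.93 × 0.8301 = GBP 5,290.17
GBP 5,290.17 × 9.438 = HKD 49,928.62
HKD 49,928.62 ÷ 5.975 = AUD 8,356.25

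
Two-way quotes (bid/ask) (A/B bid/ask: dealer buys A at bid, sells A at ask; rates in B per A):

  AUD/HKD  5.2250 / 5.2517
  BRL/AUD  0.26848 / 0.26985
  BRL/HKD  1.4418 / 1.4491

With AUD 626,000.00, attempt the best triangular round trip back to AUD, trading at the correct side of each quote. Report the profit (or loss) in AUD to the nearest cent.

Net profit: AUD 10,879.14

Best loop AUD → BRL → HKD → AUD:
AUD 626,000.00 ÷ 0.26985 (buy BRL at ask) = BRL 2,319,807.30
BRL 2,319,807.30 × 1.4418 (sell BRL at bid) = HKD 3,344,698.17
HKD 3,344,698.17 ÷ 5.2517 (buy AUD at ask) = AUD 636,879.14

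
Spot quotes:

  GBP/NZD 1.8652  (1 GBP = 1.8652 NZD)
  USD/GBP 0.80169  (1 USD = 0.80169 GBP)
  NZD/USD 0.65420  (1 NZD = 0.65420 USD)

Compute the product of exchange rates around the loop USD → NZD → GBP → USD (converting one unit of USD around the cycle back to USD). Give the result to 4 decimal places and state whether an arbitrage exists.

Around USD → NZD → GBP → USD: 1 ÷ 0.65420 ÷ 1.8652 ÷ 0.80169 = 1.022251
Product > 1; profitable direction is USD → NZD → GBP → USD.

1.0223 (arbitrage exists)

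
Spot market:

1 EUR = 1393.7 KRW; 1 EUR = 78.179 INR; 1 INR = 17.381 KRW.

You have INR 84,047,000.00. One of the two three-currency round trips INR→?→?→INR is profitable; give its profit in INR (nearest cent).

Profit: INR 2,156,846.65

Profitable loop is INR → EUR → KRW → INR:
INR 84,047,000.00 ÷ 78.179 = EUR 1,075,058.52
EUR 1,075,058.52 × 1393.7 = KRW 1,498,309,059
KRW 1,498,309,059 ÷ 17.381 = INR 86,203,846.65
Profit = INR 86,203,846.65 − INR 84,047,000.00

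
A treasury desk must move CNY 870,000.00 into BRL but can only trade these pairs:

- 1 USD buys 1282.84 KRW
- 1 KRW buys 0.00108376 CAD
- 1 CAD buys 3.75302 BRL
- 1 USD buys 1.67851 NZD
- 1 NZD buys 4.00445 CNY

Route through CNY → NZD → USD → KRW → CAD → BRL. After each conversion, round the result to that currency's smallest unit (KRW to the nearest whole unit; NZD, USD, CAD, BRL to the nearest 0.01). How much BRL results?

CNY 870,000.00 ÷ 4.00445 = NZD 217,258.30
NZD 217,258.30 ÷ 1.67851 = USD 129,435.21
USD 129,435.21 × 1282.84 = KRW 166,044,665
KRW 166,044,665 × 0.00108376 = CAD 179,952.57
CAD 179,952.57 × 3.75302 = BRL 675,365.59

BRL 675,365.59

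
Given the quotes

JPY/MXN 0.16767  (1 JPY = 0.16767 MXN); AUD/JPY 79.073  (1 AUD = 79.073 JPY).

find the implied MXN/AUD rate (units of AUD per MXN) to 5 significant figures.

MXN/AUD = 0.075425

1 MXN ÷ 0.16767 = 5.9641 JPY
5.9641 JPY ÷ 79.073 = 0.0754252 AUD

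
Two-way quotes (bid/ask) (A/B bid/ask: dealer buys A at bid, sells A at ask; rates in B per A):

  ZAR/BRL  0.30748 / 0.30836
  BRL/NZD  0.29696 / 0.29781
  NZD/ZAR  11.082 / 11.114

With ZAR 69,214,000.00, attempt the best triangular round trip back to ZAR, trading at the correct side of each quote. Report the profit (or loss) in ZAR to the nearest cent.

Best loop ZAR → BRL → NZD → ZAR:
ZAR 69,214,000.00 × 0.30748 (sell ZAR at bid) = BRL 21,281,920.72
BRL 21,281,920.72 × 0.29696 (sell BRL at bid) = NZD 6,319,879.18
NZD 6,319,879.18 × 11.082 (sell NZD at bid) = ZAR 70,036,901.04

Net profit: ZAR 822,901.04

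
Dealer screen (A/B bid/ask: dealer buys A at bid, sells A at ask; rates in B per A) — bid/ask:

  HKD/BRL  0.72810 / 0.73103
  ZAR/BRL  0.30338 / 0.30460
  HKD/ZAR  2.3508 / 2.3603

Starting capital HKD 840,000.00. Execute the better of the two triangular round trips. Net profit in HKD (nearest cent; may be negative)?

Best loop HKD → BRL → ZAR → HKD:
HKD 840,000.00 × 0.72810 (sell HKD at bid) = BRL 611,604.00
BRL 611,604.00 ÷ 0.30460 (buy ZAR at ask) = ZAR 2,007,892.32
ZAR 2,007,892.32 ÷ 2.3603 (buy HKD at ask) = HKD 850,693.69

Net profit: HKD 10,693.69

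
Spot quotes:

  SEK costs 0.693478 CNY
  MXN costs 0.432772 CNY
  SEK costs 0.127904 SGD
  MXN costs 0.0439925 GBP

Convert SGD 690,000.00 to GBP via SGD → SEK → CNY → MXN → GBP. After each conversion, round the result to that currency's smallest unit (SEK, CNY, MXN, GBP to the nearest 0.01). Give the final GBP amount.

GBP 380,291.96

SGD 690,000.00 ÷ 0.127904 = SEK 5,394,671.00
SEK 5,394,671.00 × 0.693478 = CNY 3,741,085.66
CNY 3,741,085.66 ÷ 0.432772 = MXN 8,644,472.52
MXN 8,644,472.52 × 0.0439925 = GBP 380,291.96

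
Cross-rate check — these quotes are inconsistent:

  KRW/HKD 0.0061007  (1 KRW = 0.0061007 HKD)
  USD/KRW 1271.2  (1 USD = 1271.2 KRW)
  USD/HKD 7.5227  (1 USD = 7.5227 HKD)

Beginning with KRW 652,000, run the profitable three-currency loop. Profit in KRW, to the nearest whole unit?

Profitable loop is KRW → HKD → USD → KRW:
KRW 652,000 × 0.0061007 = HKD 3,977.66
HKD 3,977.66 ÷ 7.5227 = USD 528.75
USD 528.75 × 1271.2 = KRW 672,152
Profit = KRW 672,152 − KRW 652,000

Profit: KRW 20,152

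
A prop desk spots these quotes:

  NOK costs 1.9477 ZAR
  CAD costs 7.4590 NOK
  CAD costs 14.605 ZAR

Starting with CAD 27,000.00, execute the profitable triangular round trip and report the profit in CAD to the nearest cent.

Profit: CAD 143.30

Profitable loop is CAD → ZAR → NOK → CAD:
CAD 27,000.00 × 14.605 = ZAR 394,335.00
ZAR 394,335.00 ÷ 1.9477 = NOK 202,461.88
NOK 202,461.88 ÷ 7.4590 = CAD 27,143.30
Profit = CAD 27,143.30 − CAD 27,000.00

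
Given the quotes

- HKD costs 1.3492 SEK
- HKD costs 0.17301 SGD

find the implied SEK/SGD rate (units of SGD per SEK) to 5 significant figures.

1 SEK ÷ 1.3492 = 0.74118 HKD
0.74118 HKD × 0.17301 = 0.128232 SGD

SEK/SGD = 0.12823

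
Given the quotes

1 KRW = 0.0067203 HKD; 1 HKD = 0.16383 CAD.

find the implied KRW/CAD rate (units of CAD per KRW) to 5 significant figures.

KRW/CAD = 0.0011010

1 KRW × 0.0067203 = 0.0067203 HKD
0.0067203 HKD × 0.16383 = 0.00110099 CAD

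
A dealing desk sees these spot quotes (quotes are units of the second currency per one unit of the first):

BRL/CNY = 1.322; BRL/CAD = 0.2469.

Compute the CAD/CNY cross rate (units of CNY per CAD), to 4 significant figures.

1 CAD ÷ 0.2469 = 4.05022 BRL
4.05022 BRL × 1.322 = 5.35439 CNY

CAD/CNY = 5.354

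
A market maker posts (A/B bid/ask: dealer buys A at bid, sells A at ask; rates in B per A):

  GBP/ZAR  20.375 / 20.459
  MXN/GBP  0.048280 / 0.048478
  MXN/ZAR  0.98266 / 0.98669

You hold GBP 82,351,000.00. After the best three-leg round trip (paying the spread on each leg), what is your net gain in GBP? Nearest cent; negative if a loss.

Best loop GBP → ZAR → MXN → GBP:
GBP 82,351,000.00 × 20.375 (sell GBP at bid) = ZAR 1,677,901,625.00
ZAR 1,677,901,625.00 ÷ 0.98669 (buy MXN at ask) = MXN 1,700,535,755.91
MXN 1,700,535,755.91 × 0.048280 (sell MXN at bid) = GBP 82,101,866.30

Net result: GBP -249,133.70 (no profitable arbitrage after spreads)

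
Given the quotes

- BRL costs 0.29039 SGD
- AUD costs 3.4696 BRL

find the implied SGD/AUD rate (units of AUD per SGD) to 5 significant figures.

SGD/AUD = 0.99252

1 SGD ÷ 0.29039 = 3.44364 BRL
3.44364 BRL ÷ 3.4696 = 0.992519 AUD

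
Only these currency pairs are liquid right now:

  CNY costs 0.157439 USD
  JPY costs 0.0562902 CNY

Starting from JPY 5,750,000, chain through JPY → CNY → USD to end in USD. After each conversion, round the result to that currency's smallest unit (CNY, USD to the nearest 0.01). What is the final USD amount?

USD 50,958.07

JPY 5,750,000 × 0.0562902 = CNY 323,668.65
CNY 323,668.65 × 0.157439 = USD 50,958.07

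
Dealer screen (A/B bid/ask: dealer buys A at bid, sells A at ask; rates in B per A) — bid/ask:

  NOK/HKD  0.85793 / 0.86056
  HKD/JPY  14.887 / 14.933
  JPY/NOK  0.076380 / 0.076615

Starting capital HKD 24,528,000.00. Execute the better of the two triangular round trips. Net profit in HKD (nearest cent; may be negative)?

Net profit: HKD 384,660.57

Best loop HKD → NOK → JPY → HKD:
HKD 24,528,000.00 ÷ 0.86056 (buy NOK at ask) = NOK 28,502,370.55
NOK 28,502,370.55 ÷ 0.076615 (buy JPY at ask) = JPY 372,020,760
JPY 372,020,760 ÷ 14.933 (buy HKD at ask) = HKD 24,912,660.57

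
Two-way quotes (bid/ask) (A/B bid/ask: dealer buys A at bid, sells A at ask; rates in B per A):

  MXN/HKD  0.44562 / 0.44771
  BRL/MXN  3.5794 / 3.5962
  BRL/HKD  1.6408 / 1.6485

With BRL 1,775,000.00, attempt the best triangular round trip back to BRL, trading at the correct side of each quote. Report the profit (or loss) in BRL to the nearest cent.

Best loop BRL → HKD → MXN → BRL:
BRL 1,775,000.00 × 1.6408 (sell BRL at bid) = HKD 2,912,420.00
HKD 2,912,420.00 ÷ 0.44771 (buy MXN at ask) = MXN 6,505,148.42
MXN 6,505,148.42 ÷ 3.5962 (buy BRL at ask) = BRL 1,808,895.06

Net profit: BRL 33,895.06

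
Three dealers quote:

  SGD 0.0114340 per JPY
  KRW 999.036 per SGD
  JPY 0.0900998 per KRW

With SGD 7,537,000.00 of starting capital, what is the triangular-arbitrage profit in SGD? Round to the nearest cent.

Profitable loop is SGD → KRW → JPY → SGD:
SGD 7,537,000.00 × 999.036 = KRW 7,529,734,332
KRW 7,529,734,332 × 0.0900998 = JPY 678,427,557
JPY 678,427,557 × 0.0114340 = SGD 7,757,140.69
Profit = SGD 7,757,140.69 − SGD 7,537,000.00

Profit: SGD 220,140.69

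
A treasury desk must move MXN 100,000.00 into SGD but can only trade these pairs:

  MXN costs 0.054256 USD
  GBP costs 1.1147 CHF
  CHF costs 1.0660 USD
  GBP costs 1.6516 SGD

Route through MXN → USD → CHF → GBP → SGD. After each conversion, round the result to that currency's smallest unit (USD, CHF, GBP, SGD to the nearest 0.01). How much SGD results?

SGD 7,541.14

MXN 100,000.00 × 0.054256 = USD 5,425.60
USD 5,425.60 ÷ 1.0660 = CHF 5,089.68
CHF 5,089.68 ÷ 1.1147 = GBP 4,565.96
GBP 4,565.96 × 1.6516 = SGD 7,541.14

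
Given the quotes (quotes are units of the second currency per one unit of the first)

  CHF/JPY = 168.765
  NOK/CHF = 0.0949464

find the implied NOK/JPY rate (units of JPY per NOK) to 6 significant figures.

1 NOK × 0.0949464 = 0.0949464 CHF
0.0949464 CHF × 168.765 = 16.0236 JPY

NOK/JPY = 16.0236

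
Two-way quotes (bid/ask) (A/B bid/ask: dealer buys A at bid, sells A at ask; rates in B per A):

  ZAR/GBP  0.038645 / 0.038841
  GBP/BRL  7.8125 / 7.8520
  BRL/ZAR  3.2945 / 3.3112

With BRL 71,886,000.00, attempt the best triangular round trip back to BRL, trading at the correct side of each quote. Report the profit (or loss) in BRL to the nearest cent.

Net result: BRL -384,167.49 (no profitable arbitrage after spreads)

Best loop BRL → ZAR → GBP → BRL:
BRL 71,886,000.00 × 3.2945 (sell BRL at bid) = ZAR 236,828,427.00
ZAR 236,828,427.00 × 0.038645 (sell ZAR at bid) = GBP 9,152,234.56
GBP 9,152,234.56 × 7.8125 (sell GBP at bid) = BRL 71,501,832.51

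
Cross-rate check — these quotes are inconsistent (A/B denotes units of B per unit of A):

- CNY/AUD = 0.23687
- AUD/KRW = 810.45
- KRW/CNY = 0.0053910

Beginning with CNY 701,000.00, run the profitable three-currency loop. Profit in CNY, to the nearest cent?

Profitable loop is CNY → AUD → KRW → CNY:
CNY 701,000.00 × 0.23687 = AUD 166,045.87
AUD 166,045.87 × 810.45 = KRW 134,571,875
KRW 134,571,875 × 0.0053910 = CNY 725,476.98
Profit = CNY 725,476.98 − CNY 701,000.00

Profit: CNY 24,476.98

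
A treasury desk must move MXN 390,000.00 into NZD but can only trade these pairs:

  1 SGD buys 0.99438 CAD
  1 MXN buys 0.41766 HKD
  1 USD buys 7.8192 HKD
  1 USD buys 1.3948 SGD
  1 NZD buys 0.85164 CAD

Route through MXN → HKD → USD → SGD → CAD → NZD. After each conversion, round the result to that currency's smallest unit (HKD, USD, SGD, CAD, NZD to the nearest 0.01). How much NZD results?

NZD 33,926.05

MXN 390,000.00 × 0.41766 = HKD 162,887.40
HKD 162,887.40 ÷ 7.8192 = USD 20,831.72
USD 20,831.72 × 1.3948 = SGD 29,056.08
SGD 29,056.08 × 0.99438 = CAD 28,892.78
CAD 28,892.78 ÷ 0.85164 = NZD 33,926.05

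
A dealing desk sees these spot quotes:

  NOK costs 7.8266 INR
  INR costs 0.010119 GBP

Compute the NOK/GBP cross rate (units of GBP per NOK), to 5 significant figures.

NOK/GBP = 0.079197

1 NOK × 7.8266 = 7.8266 INR
7.8266 INR × 0.010119 = 0.0791974 GBP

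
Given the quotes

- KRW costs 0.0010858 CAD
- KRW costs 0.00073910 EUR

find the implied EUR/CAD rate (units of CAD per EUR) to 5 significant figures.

1 EUR ÷ 0.00073910 = 1353 KRW
1353 KRW × 0.0010858 = 1.46908 CAD

EUR/CAD = 1.4691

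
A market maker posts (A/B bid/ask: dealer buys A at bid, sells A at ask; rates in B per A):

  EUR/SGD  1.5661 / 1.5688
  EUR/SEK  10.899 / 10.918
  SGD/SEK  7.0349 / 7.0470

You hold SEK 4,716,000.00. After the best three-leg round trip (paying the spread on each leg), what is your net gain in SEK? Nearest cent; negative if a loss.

Net profit: SEK 42,916.93

Best loop SEK → EUR → SGD → SEK:
SEK 4,716,000.00 ÷ 10.918 (buy EUR at ask) = EUR 431,947.24
EUR 431,947.24 × 1.5661 (sell EUR at bid) = SGD 676,472.58
SGD 676,472.58 × 7.0349 (sell SGD at bid) = SEK 4,758,916.93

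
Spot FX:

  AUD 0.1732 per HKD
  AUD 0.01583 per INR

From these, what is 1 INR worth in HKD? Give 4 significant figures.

1 INR × 0.01583 = 0.01583 AUD
0.01583 AUD ÷ 0.1732 = 0.0913972 HKD

INR/HKD = 0.09140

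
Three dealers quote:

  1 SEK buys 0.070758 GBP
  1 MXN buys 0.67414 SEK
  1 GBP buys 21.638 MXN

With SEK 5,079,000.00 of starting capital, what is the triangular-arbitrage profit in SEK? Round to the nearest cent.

Profitable loop is SEK → GBP → MXN → SEK:
SEK 5,079,000.00 × 0.070758 = GBP 359,379.88
GBP 359,379.88 × 21.638 = MXN 7,776,261.89
MXN 7,776,261.89 × 0.67414 = SEK 5,242,289.19
Profit = SEK 5,242,289.19 − SEK 5,079,000.00

Profit: SEK 163,289.19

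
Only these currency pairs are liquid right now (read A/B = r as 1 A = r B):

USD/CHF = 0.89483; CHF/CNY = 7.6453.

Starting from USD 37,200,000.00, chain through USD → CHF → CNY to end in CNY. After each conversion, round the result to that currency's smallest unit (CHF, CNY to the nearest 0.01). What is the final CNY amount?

CNY 254,494,269.32

USD 37,200,000.00 × 0.89483 = CHF 33,287,676.00
CHF 33,287,676.00 × 7.6453 = CNY 254,494,269.32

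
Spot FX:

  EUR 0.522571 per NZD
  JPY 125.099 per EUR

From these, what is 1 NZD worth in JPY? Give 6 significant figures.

1 NZD × 0.522571 = 0.522571 EUR
0.522571 EUR × 125.099 = 65.3731 JPY

NZD/JPY = 65.3731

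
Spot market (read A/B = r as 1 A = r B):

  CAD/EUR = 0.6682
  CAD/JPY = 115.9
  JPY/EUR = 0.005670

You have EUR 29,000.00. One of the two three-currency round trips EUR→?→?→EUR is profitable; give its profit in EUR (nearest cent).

Profitable loop is EUR → JPY → CAD → EUR:
EUR 29,000.00 ÷ 0.005670 = JPY 5,114,638
JPY 5,114,638 ÷ 115.9 = CAD 44,129.75
CAD 44,129.75 × 0.6682 = EUR 29,487.50
Profit = EUR 29,487.50 − EUR 29,000.00

Profit: EUR 487.50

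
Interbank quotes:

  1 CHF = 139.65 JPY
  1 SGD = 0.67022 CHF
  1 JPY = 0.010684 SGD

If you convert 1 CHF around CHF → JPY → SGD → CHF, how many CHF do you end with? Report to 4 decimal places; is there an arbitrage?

Around CHF → JPY → SGD → CHF: 1 × 139.65 × 0.010684 × 0.67022 = 0.999982
Product ≈ 1 (deviation 0.002%, within rounding noise).

1.0000 (no arbitrage)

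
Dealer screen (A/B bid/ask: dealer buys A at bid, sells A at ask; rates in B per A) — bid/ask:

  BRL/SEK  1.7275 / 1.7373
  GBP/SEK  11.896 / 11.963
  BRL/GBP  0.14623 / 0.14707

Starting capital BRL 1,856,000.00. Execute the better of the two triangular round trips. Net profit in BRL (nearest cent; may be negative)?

Best loop BRL → GBP → SEK → BRL:
BRL 1,856,000.00 × 0.14623 (sell BRL at bid) = GBP 271,402.88
GBP 271,402.88 × 11.896 (sell GBP at bid) = SEK 3,228,608.66
SEK 3,228,608.66 ÷ 1.7373 (buy BRL at ask) = BRL 1,858,405.95

Net profit: BRL 2,405.95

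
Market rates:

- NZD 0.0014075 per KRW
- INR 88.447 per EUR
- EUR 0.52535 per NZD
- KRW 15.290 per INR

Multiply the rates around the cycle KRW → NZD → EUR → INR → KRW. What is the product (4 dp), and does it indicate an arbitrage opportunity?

1.0000 (no arbitrage)

Around KRW → NZD → EUR → INR → KRW: 1 × 0.0014075 × 0.52535 × 88.447 × 15.290 = 0.999972
Product ≈ 1 (deviation 0.003%, within rounding noise).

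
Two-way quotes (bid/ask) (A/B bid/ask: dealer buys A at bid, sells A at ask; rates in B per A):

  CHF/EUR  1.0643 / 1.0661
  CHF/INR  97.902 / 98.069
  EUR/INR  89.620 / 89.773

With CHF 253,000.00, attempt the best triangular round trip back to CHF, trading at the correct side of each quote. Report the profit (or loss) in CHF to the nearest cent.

Best loop CHF → INR → EUR → CHF:
CHF 253,000.00 × 97.902 (sell CHF at bid) = INR 24,769,206.00
INR 24,769,206.00 ÷ 89.773 (buy EUR at ask) = EUR 275,909.30
EUR 275,909.30 ÷ 1.0661 (buy CHF at ask) = CHF 258,802.46

Net profit: CHF 5,802.46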